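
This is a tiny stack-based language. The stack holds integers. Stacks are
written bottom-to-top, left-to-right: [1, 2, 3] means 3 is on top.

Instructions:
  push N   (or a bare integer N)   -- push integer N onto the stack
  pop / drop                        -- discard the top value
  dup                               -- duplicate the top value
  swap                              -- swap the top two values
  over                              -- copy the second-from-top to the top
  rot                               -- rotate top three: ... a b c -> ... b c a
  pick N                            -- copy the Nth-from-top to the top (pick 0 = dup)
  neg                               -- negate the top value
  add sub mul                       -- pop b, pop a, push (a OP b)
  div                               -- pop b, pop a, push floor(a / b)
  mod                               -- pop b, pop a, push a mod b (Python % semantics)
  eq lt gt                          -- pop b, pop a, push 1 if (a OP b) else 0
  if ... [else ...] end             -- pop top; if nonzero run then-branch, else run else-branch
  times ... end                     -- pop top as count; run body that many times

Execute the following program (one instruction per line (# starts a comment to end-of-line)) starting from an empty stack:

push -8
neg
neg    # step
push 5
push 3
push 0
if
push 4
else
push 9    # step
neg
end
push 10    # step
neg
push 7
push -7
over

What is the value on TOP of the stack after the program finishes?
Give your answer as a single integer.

After 'push -8': [-8]
After 'neg': [8]
After 'neg': [-8]
After 'push 5': [-8, 5]
After 'push 3': [-8, 5, 3]
After 'push 0': [-8, 5, 3, 0]
After 'if': [-8, 5, 3]
After 'push 9': [-8, 5, 3, 9]
After 'neg': [-8, 5, 3, -9]
After 'push 10': [-8, 5, 3, -9, 10]
After 'neg': [-8, 5, 3, -9, -10]
After 'push 7': [-8, 5, 3, -9, -10, 7]
After 'push -7': [-8, 5, 3, -9, -10, 7, -7]
After 'over': [-8, 5, 3, -9, -10, 7, -7, 7]

Answer: 7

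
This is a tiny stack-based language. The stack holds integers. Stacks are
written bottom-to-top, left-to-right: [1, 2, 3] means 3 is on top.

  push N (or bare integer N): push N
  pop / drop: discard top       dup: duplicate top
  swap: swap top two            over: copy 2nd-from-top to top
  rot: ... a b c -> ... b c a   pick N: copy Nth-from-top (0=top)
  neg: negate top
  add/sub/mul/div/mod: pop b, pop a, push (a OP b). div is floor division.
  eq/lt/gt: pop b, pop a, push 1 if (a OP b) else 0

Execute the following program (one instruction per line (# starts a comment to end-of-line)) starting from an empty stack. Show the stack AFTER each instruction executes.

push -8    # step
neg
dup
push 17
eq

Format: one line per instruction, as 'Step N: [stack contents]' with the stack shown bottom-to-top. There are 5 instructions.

Step 1: [-8]
Step 2: [8]
Step 3: [8, 8]
Step 4: [8, 8, 17]
Step 5: [8, 0]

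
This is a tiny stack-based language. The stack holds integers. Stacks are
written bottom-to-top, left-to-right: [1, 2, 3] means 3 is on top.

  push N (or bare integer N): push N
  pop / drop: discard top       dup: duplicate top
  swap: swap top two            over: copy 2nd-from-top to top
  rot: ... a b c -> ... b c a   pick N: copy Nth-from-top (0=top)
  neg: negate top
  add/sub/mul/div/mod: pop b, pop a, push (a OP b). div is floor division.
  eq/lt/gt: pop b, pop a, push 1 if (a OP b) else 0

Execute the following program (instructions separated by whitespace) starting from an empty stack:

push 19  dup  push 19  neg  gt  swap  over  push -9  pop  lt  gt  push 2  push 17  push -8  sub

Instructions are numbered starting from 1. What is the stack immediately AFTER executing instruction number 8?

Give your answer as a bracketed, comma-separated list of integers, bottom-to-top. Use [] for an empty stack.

Step 1 ('push 19'): [19]
Step 2 ('dup'): [19, 19]
Step 3 ('push 19'): [19, 19, 19]
Step 4 ('neg'): [19, 19, -19]
Step 5 ('gt'): [19, 1]
Step 6 ('swap'): [1, 19]
Step 7 ('over'): [1, 19, 1]
Step 8 ('push -9'): [1, 19, 1, -9]

Answer: [1, 19, 1, -9]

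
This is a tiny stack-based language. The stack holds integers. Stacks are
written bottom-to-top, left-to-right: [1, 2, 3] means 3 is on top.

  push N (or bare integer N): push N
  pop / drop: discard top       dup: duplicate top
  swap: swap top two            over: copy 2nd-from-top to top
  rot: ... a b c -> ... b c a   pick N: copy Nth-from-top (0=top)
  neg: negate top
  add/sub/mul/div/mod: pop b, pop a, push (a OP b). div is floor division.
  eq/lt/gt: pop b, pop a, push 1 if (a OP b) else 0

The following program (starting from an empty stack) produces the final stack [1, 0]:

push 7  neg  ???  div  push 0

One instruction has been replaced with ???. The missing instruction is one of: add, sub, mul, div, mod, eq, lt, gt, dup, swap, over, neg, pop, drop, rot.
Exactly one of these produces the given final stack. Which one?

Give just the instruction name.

Stack before ???: [-7]
Stack after ???:  [-7, -7]
The instruction that transforms [-7] -> [-7, -7] is: dup

Answer: dup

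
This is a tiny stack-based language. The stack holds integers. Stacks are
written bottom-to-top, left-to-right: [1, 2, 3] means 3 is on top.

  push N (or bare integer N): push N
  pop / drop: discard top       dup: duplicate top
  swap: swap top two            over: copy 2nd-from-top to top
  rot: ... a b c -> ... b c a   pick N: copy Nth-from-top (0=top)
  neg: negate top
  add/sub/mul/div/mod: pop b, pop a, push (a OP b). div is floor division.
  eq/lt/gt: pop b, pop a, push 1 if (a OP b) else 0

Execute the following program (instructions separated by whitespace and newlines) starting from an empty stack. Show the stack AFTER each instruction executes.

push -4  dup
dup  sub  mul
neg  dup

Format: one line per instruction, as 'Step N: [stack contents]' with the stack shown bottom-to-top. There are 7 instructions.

Step 1: [-4]
Step 2: [-4, -4]
Step 3: [-4, -4, -4]
Step 4: [-4, 0]
Step 5: [0]
Step 6: [0]
Step 7: [0, 0]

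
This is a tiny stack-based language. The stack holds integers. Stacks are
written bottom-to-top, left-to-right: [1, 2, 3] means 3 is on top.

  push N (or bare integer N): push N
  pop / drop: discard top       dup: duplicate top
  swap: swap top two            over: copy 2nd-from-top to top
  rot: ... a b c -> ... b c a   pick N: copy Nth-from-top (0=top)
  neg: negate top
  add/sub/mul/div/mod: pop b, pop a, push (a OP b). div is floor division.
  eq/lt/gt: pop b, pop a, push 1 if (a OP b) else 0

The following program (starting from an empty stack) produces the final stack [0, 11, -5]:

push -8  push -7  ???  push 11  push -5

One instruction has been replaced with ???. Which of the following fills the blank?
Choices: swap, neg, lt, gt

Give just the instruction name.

Stack before ???: [-8, -7]
Stack after ???:  [0]
Checking each choice:
  swap: produces [-7, -8, 11, -5]
  neg: produces [-8, 7, 11, -5]
  lt: produces [1, 11, -5]
  gt: MATCH


Answer: gt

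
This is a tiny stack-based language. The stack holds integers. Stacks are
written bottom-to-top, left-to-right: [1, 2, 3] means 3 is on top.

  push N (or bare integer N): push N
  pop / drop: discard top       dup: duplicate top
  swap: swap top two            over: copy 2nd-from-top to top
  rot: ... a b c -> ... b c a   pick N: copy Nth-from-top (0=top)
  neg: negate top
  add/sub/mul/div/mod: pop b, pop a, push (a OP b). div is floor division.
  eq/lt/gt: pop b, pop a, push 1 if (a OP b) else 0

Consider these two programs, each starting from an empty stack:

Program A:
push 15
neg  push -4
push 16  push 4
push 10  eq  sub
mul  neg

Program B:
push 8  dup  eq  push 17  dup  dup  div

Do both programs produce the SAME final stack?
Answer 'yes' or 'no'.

Program A trace:
  After 'push 15': [15]
  After 'neg': [-15]
  After 'push -4': [-15, -4]
  After 'push 16': [-15, -4, 16]
  After 'push 4': [-15, -4, 16, 4]
  After 'push 10': [-15, -4, 16, 4, 10]
  After 'eq': [-15, -4, 16, 0]
  After 'sub': [-15, -4, 16]
  After 'mul': [-15, -64]
  After 'neg': [-15, 64]
Program A final stack: [-15, 64]

Program B trace:
  After 'push 8': [8]
  After 'dup': [8, 8]
  After 'eq': [1]
  After 'push 17': [1, 17]
  After 'dup': [1, 17, 17]
  After 'dup': [1, 17, 17, 17]
  After 'div': [1, 17, 1]
Program B final stack: [1, 17, 1]
Same: no

Answer: no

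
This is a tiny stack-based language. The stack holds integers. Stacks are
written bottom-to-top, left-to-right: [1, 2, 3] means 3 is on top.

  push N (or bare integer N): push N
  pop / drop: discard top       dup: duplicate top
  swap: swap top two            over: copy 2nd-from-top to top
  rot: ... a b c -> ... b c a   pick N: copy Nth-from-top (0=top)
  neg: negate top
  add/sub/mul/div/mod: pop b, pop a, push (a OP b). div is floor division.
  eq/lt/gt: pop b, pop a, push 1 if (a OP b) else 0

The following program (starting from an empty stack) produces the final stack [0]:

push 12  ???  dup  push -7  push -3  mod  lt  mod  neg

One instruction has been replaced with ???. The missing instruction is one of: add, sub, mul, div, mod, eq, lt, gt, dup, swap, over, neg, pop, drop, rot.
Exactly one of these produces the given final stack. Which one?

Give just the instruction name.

Answer: neg

Derivation:
Stack before ???: [12]
Stack after ???:  [-12]
The instruction that transforms [12] -> [-12] is: neg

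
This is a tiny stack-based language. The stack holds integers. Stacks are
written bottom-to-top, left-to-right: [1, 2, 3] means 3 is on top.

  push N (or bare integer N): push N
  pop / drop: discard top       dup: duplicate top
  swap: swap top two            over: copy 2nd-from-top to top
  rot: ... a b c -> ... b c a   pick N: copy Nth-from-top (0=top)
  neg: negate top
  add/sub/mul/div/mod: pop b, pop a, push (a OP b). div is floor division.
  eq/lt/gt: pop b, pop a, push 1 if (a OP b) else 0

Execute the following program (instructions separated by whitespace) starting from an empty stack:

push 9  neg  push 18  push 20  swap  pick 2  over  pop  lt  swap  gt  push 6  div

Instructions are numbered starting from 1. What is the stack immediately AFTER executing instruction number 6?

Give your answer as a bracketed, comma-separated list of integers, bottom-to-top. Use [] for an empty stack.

Answer: [-9, 20, 18, -9]

Derivation:
Step 1 ('push 9'): [9]
Step 2 ('neg'): [-9]
Step 3 ('push 18'): [-9, 18]
Step 4 ('push 20'): [-9, 18, 20]
Step 5 ('swap'): [-9, 20, 18]
Step 6 ('pick 2'): [-9, 20, 18, -9]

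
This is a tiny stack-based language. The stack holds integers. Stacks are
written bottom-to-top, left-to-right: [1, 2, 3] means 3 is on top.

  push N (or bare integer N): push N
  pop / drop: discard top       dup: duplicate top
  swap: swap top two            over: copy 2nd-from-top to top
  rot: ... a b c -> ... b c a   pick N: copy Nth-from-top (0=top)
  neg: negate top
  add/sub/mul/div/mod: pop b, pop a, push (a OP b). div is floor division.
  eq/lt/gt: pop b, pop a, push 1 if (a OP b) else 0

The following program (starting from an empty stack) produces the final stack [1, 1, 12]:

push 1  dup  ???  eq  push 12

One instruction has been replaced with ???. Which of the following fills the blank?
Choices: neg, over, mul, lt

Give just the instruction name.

Stack before ???: [1, 1]
Stack after ???:  [1, 1, 1]
Checking each choice:
  neg: produces [0, 12]
  over: MATCH
  mul: stack underflow (need 2, have 1)
  lt: stack underflow (need 2, have 1)


Answer: over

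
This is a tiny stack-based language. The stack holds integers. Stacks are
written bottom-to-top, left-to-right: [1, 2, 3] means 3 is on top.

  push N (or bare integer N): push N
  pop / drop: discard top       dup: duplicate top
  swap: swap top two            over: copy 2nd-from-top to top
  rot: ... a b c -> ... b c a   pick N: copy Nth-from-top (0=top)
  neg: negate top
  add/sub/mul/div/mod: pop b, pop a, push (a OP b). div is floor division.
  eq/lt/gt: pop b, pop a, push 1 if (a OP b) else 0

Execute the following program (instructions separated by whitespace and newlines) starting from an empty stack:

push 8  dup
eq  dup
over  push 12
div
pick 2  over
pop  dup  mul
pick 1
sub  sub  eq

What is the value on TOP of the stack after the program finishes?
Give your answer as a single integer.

Answer: 0

Derivation:
After 'push 8': [8]
After 'dup': [8, 8]
After 'eq': [1]
After 'dup': [1, 1]
After 'over': [1, 1, 1]
After 'push 12': [1, 1, 1, 12]
After 'div': [1, 1, 0]
After 'pick 2': [1, 1, 0, 1]
After 'over': [1, 1, 0, 1, 0]
After 'pop': [1, 1, 0, 1]
After 'dup': [1, 1, 0, 1, 1]
After 'mul': [1, 1, 0, 1]
After 'pick 1': [1, 1, 0, 1, 0]
After 'sub': [1, 1, 0, 1]
After 'sub': [1, 1, -1]
After 'eq': [1, 0]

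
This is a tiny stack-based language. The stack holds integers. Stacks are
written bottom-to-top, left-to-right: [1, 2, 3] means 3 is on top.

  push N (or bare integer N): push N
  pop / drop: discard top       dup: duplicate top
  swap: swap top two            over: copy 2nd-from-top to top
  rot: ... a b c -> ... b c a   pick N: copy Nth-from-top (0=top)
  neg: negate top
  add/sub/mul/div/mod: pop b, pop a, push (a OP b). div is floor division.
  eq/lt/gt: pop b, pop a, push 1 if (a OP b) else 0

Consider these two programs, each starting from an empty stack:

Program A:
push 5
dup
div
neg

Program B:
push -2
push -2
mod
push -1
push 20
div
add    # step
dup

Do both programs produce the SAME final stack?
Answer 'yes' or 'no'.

Answer: no

Derivation:
Program A trace:
  After 'push 5': [5]
  After 'dup': [5, 5]
  After 'div': [1]
  After 'neg': [-1]
Program A final stack: [-1]

Program B trace:
  After 'push -2': [-2]
  After 'push -2': [-2, -2]
  After 'mod': [0]
  After 'push -1': [0, -1]
  After 'push 20': [0, -1, 20]
  After 'div': [0, -1]
  After 'add': [-1]
  After 'dup': [-1, -1]
Program B final stack: [-1, -1]
Same: no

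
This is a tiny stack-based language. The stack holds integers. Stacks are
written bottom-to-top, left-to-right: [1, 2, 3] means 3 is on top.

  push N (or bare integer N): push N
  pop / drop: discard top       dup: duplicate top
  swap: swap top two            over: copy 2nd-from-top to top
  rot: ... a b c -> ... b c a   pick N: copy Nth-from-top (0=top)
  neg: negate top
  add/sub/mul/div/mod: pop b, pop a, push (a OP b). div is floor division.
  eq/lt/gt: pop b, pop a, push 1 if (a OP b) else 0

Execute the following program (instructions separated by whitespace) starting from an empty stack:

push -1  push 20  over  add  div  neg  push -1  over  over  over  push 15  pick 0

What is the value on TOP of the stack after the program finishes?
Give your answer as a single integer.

After 'push -1': [-1]
After 'push 20': [-1, 20]
After 'over': [-1, 20, -1]
After 'add': [-1, 19]
After 'div': [-1]
After 'neg': [1]
After 'push -1': [1, -1]
After 'over': [1, -1, 1]
After 'over': [1, -1, 1, -1]
After 'over': [1, -1, 1, -1, 1]
After 'push 15': [1, -1, 1, -1, 1, 15]
After 'pick 0': [1, -1, 1, -1, 1, 15, 15]

Answer: 15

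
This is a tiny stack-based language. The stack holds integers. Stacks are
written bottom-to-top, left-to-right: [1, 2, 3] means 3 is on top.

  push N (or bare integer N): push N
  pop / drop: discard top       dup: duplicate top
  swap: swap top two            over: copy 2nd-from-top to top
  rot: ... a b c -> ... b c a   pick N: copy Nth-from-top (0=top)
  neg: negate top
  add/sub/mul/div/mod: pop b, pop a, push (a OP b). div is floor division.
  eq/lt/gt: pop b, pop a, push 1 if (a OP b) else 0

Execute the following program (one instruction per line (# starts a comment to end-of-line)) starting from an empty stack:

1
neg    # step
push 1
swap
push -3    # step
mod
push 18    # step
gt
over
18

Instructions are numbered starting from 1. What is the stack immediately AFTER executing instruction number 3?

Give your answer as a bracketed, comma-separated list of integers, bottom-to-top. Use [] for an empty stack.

Answer: [-1, 1]

Derivation:
Step 1 ('1'): [1]
Step 2 ('neg'): [-1]
Step 3 ('push 1'): [-1, 1]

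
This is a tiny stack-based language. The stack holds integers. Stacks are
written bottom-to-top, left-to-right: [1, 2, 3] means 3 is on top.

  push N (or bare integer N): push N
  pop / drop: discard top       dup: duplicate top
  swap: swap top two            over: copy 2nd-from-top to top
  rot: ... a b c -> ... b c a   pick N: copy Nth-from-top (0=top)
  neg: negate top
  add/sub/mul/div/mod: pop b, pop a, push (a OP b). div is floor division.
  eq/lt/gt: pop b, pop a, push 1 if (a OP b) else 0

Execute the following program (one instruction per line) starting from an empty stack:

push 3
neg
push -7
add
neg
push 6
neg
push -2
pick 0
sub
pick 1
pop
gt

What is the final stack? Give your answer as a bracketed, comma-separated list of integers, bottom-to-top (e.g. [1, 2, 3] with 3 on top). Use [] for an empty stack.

Answer: [10, 0]

Derivation:
After 'push 3': [3]
After 'neg': [-3]
After 'push -7': [-3, -7]
After 'add': [-10]
After 'neg': [10]
After 'push 6': [10, 6]
After 'neg': [10, -6]
After 'push -2': [10, -6, -2]
After 'pick 0': [10, -6, -2, -2]
After 'sub': [10, -6, 0]
After 'pick 1': [10, -6, 0, -6]
After 'pop': [10, -6, 0]
After 'gt': [10, 0]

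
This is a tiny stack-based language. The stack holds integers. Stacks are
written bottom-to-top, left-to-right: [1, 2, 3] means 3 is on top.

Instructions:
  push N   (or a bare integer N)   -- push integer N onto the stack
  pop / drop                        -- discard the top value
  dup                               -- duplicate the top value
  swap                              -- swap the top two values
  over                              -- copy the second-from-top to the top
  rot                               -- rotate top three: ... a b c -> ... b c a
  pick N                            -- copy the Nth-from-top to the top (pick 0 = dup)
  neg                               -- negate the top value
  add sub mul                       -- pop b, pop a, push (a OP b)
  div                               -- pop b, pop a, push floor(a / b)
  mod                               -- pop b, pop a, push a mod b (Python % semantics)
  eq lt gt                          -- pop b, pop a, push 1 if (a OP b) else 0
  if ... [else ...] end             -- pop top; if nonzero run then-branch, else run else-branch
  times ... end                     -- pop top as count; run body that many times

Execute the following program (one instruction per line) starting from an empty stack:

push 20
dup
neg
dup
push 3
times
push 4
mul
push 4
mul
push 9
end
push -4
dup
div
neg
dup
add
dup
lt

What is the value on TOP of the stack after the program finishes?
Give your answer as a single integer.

Answer: 0

Derivation:
After 'push 20': [20]
After 'dup': [20, 20]
After 'neg': [20, -20]
After 'dup': [20, -20, -20]
After 'push 3': [20, -20, -20, 3]
After 'times': [20, -20, -20]
After 'push 4': [20, -20, -20, 4]
After 'mul': [20, -20, -80]
After 'push 4': [20, -20, -80, 4]
After 'mul': [20, -20, -320]
  ...
After 'mul': [20, -20, -320, 144, 144]
After 'push 9': [20, -20, -320, 144, 144, 9]
After 'push -4': [20, -20, -320, 144, 144, 9, -4]
After 'dup': [20, -20, -320, 144, 144, 9, -4, -4]
After 'div': [20, -20, -320, 144, 144, 9, 1]
After 'neg': [20, -20, -320, 144, 144, 9, -1]
After 'dup': [20, -20, -320, 144, 144, 9, -1, -1]
After 'add': [20, -20, -320, 144, 144, 9, -2]
After 'dup': [20, -20, -320, 144, 144, 9, -2, -2]
After 'lt': [20, -20, -320, 144, 144, 9, 0]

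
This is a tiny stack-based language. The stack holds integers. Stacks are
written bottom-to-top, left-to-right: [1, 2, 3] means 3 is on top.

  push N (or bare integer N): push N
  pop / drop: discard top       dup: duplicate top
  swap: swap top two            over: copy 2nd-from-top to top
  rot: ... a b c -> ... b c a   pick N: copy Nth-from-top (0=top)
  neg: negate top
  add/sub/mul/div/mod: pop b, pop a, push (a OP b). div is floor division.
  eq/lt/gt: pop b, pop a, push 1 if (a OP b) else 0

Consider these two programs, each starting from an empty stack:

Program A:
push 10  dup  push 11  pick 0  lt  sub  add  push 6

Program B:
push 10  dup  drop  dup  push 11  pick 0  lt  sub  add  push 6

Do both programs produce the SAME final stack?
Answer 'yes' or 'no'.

Program A trace:
  After 'push 10': [10]
  After 'dup': [10, 10]
  After 'push 11': [10, 10, 11]
  After 'pick 0': [10, 10, 11, 11]
  After 'lt': [10, 10, 0]
  After 'sub': [10, 10]
  After 'add': [20]
  After 'push 6': [20, 6]
Program A final stack: [20, 6]

Program B trace:
  After 'push 10': [10]
  After 'dup': [10, 10]
  After 'drop': [10]
  After 'dup': [10, 10]
  After 'push 11': [10, 10, 11]
  After 'pick 0': [10, 10, 11, 11]
  After 'lt': [10, 10, 0]
  After 'sub': [10, 10]
  After 'add': [20]
  After 'push 6': [20, 6]
Program B final stack: [20, 6]
Same: yes

Answer: yes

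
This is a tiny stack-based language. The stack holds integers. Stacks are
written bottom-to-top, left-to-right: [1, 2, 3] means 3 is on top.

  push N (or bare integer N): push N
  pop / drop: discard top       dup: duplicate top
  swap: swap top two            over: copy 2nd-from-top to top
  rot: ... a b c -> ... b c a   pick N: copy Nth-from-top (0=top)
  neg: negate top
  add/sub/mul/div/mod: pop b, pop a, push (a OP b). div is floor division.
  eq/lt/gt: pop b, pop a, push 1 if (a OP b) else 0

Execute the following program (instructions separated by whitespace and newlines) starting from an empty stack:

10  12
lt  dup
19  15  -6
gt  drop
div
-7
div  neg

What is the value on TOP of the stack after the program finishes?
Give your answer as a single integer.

Answer: 0

Derivation:
After 'push 10': [10]
After 'push 12': [10, 12]
After 'lt': [1]
After 'dup': [1, 1]
After 'push 19': [1, 1, 19]
After 'push 15': [1, 1, 19, 15]
After 'push -6': [1, 1, 19, 15, -6]
After 'gt': [1, 1, 19, 1]
After 'drop': [1, 1, 19]
After 'div': [1, 0]
After 'push -7': [1, 0, -7]
After 'div': [1, 0]
After 'neg': [1, 0]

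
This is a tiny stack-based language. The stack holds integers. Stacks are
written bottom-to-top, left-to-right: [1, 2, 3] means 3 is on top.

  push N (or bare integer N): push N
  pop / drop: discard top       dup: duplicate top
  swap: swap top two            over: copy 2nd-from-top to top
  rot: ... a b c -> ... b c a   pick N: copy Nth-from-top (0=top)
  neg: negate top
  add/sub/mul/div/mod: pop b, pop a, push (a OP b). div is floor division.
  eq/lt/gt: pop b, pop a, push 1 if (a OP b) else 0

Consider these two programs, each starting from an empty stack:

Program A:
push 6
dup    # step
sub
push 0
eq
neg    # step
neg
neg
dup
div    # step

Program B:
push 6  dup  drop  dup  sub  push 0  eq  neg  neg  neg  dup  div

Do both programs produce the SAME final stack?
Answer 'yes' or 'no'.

Answer: yes

Derivation:
Program A trace:
  After 'push 6': [6]
  After 'dup': [6, 6]
  After 'sub': [0]
  After 'push 0': [0, 0]
  After 'eq': [1]
  After 'neg': [-1]
  After 'neg': [1]
  After 'neg': [-1]
  After 'dup': [-1, -1]
  After 'div': [1]
Program A final stack: [1]

Program B trace:
  After 'push 6': [6]
  After 'dup': [6, 6]
  After 'drop': [6]
  After 'dup': [6, 6]
  After 'sub': [0]
  After 'push 0': [0, 0]
  After 'eq': [1]
  After 'neg': [-1]
  After 'neg': [1]
  After 'neg': [-1]
  After 'dup': [-1, -1]
  After 'div': [1]
Program B final stack: [1]
Same: yes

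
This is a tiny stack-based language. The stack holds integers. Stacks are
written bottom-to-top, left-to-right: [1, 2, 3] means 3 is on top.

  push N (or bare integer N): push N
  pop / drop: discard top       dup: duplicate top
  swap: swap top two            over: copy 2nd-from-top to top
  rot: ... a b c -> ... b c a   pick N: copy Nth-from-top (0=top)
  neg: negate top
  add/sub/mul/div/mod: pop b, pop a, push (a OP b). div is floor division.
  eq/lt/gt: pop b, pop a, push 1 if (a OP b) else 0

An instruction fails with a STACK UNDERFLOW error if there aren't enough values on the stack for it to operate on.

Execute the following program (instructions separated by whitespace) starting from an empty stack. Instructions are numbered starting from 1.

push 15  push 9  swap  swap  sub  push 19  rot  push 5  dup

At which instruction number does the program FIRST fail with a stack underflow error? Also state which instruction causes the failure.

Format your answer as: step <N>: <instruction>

Step 1 ('push 15'): stack = [15], depth = 1
Step 2 ('push 9'): stack = [15, 9], depth = 2
Step 3 ('swap'): stack = [9, 15], depth = 2
Step 4 ('swap'): stack = [15, 9], depth = 2
Step 5 ('sub'): stack = [6], depth = 1
Step 6 ('push 19'): stack = [6, 19], depth = 2
Step 7 ('rot'): needs 3 value(s) but depth is 2 — STACK UNDERFLOW

Answer: step 7: rot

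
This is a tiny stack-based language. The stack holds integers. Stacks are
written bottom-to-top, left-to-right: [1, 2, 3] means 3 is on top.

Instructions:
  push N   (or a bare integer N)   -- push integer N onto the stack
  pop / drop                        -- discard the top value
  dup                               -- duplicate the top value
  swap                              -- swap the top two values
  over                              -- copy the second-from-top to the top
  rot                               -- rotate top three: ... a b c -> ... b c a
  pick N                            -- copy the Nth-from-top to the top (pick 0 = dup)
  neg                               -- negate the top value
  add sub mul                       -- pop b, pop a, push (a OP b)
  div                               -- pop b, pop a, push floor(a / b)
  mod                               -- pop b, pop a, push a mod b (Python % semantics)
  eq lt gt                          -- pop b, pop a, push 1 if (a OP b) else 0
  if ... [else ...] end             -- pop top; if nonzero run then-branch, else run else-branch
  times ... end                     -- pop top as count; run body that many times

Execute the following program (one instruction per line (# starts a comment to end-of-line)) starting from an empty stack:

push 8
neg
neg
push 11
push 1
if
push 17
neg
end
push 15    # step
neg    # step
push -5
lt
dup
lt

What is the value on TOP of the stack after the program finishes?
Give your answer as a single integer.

Answer: 0

Derivation:
After 'push 8': [8]
After 'neg': [-8]
After 'neg': [8]
After 'push 11': [8, 11]
After 'push 1': [8, 11, 1]
After 'if': [8, 11]
After 'push 17': [8, 11, 17]
After 'neg': [8, 11, -17]
After 'push 15': [8, 11, -17, 15]
After 'neg': [8, 11, -17, -15]
After 'push -5': [8, 11, -17, -15, -5]
After 'lt': [8, 11, -17, 1]
After 'dup': [8, 11, -17, 1, 1]
After 'lt': [8, 11, -17, 0]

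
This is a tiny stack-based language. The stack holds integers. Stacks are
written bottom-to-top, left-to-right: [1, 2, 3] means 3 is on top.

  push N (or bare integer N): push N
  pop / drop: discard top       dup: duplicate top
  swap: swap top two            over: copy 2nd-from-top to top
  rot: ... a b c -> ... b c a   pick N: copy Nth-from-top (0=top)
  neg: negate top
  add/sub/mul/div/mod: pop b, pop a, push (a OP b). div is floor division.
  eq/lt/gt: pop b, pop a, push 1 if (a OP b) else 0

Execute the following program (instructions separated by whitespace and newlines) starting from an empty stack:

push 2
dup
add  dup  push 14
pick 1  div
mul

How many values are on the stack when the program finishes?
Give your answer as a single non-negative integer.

After 'push 2': stack = [2] (depth 1)
After 'dup': stack = [2, 2] (depth 2)
After 'add': stack = [4] (depth 1)
After 'dup': stack = [4, 4] (depth 2)
After 'push 14': stack = [4, 4, 14] (depth 3)
After 'pick 1': stack = [4, 4, 14, 4] (depth 4)
After 'div': stack = [4, 4, 3] (depth 3)
After 'mul': stack = [4, 12] (depth 2)

Answer: 2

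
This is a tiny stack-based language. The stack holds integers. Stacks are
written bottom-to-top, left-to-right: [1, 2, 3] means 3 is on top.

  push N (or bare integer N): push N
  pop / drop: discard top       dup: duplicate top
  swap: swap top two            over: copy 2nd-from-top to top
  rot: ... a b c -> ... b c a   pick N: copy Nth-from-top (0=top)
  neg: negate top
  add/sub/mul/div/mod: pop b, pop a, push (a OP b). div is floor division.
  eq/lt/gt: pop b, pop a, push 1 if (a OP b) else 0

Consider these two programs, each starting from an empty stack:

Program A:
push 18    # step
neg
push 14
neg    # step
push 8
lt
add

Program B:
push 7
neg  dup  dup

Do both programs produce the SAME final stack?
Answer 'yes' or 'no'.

Answer: no

Derivation:
Program A trace:
  After 'push 18': [18]
  After 'neg': [-18]
  After 'push 14': [-18, 14]
  After 'neg': [-18, -14]
  After 'push 8': [-18, -14, 8]
  After 'lt': [-18, 1]
  After 'add': [-17]
Program A final stack: [-17]

Program B trace:
  After 'push 7': [7]
  After 'neg': [-7]
  After 'dup': [-7, -7]
  After 'dup': [-7, -7, -7]
Program B final stack: [-7, -7, -7]
Same: no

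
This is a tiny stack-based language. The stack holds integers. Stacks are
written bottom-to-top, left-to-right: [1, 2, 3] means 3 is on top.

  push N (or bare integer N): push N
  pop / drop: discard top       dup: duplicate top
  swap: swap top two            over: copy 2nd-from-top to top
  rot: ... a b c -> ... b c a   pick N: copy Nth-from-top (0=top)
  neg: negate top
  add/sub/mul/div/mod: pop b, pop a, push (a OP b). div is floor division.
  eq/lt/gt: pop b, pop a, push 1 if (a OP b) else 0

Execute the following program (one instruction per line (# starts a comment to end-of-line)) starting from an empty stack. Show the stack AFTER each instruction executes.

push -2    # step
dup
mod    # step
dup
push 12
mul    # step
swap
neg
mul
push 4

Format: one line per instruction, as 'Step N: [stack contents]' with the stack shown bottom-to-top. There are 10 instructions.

Step 1: [-2]
Step 2: [-2, -2]
Step 3: [0]
Step 4: [0, 0]
Step 5: [0, 0, 12]
Step 6: [0, 0]
Step 7: [0, 0]
Step 8: [0, 0]
Step 9: [0]
Step 10: [0, 4]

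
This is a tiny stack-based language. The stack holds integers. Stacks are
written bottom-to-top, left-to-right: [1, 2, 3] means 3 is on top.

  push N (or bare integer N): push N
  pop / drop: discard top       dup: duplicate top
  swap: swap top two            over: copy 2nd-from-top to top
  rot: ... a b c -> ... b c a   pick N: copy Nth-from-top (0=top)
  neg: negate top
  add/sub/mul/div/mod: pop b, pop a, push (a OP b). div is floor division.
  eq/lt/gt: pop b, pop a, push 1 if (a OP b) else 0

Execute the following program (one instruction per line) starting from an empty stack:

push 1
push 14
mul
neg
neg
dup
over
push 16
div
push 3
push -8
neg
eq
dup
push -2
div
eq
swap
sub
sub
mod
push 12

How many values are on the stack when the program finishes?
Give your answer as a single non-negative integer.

After 'push 1': stack = [1] (depth 1)
After 'push 14': stack = [1, 14] (depth 2)
After 'mul': stack = [14] (depth 1)
After 'neg': stack = [-14] (depth 1)
After 'neg': stack = [14] (depth 1)
After 'dup': stack = [14, 14] (depth 2)
After 'over': stack = [14, 14, 14] (depth 3)
After 'push 16': stack = [14, 14, 14, 16] (depth 4)
After 'div': stack = [14, 14, 0] (depth 3)
After 'push 3': stack = [14, 14, 0, 3] (depth 4)
  ...
After 'eq': stack = [14, 14, 0, 0] (depth 4)
After 'dup': stack = [14, 14, 0, 0, 0] (depth 5)
After 'push -2': stack = [14, 14, 0, 0, 0, -2] (depth 6)
After 'div': stack = [14, 14, 0, 0, 0] (depth 5)
After 'eq': stack = [14, 14, 0, 1] (depth 4)
After 'swap': stack = [14, 14, 1, 0] (depth 4)
After 'sub': stack = [14, 14, 1] (depth 3)
After 'sub': stack = [14, 13] (depth 2)
After 'mod': stack = [1] (depth 1)
After 'push 12': stack = [1, 12] (depth 2)

Answer: 2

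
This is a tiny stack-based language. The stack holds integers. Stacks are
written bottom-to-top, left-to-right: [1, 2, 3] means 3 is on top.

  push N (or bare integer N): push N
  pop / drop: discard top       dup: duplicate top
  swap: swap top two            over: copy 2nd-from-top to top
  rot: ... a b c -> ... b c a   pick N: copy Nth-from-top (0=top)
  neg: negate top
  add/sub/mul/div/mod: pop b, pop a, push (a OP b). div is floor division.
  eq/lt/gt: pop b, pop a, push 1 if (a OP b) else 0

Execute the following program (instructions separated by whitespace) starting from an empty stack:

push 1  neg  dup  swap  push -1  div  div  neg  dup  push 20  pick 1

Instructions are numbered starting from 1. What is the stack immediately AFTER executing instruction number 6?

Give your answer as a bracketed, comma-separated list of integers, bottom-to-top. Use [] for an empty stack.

Step 1 ('push 1'): [1]
Step 2 ('neg'): [-1]
Step 3 ('dup'): [-1, -1]
Step 4 ('swap'): [-1, -1]
Step 5 ('push -1'): [-1, -1, -1]
Step 6 ('div'): [-1, 1]

Answer: [-1, 1]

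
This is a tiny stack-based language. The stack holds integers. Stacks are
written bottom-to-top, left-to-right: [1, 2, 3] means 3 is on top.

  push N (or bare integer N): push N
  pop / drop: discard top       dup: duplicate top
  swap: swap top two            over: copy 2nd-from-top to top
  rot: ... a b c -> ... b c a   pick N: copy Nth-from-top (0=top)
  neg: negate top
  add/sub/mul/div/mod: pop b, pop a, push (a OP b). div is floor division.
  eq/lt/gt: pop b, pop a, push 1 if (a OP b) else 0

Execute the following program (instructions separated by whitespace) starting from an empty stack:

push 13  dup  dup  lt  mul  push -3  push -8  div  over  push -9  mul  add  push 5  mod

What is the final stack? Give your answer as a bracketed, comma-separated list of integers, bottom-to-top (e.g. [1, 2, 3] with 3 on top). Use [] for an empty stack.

Answer: [0, 0]

Derivation:
After 'push 13': [13]
After 'dup': [13, 13]
After 'dup': [13, 13, 13]
After 'lt': [13, 0]
After 'mul': [0]
After 'push -3': [0, -3]
After 'push -8': [0, -3, -8]
After 'div': [0, 0]
After 'over': [0, 0, 0]
After 'push -9': [0, 0, 0, -9]
After 'mul': [0, 0, 0]
After 'add': [0, 0]
After 'push 5': [0, 0, 5]
After 'mod': [0, 0]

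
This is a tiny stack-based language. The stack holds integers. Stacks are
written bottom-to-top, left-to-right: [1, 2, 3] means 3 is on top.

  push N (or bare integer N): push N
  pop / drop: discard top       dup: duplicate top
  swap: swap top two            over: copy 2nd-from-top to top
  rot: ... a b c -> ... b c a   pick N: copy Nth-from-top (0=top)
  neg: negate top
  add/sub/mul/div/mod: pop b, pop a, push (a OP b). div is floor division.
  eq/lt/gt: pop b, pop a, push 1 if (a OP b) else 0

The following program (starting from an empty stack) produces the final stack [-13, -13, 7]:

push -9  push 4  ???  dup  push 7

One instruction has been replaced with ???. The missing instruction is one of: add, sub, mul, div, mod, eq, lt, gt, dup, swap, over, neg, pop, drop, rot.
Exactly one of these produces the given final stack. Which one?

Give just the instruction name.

Answer: sub

Derivation:
Stack before ???: [-9, 4]
Stack after ???:  [-13]
The instruction that transforms [-9, 4] -> [-13] is: sub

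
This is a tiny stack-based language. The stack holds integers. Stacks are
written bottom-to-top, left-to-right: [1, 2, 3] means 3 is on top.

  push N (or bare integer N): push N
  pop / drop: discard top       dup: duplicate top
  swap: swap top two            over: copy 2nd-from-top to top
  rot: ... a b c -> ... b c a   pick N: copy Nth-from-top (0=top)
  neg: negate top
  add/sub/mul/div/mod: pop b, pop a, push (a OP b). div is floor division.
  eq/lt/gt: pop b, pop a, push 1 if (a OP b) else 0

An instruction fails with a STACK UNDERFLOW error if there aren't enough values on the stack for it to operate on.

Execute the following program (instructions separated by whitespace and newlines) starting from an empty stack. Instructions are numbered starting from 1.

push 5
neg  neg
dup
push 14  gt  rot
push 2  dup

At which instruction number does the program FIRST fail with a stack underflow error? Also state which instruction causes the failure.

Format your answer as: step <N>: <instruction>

Answer: step 7: rot

Derivation:
Step 1 ('push 5'): stack = [5], depth = 1
Step 2 ('neg'): stack = [-5], depth = 1
Step 3 ('neg'): stack = [5], depth = 1
Step 4 ('dup'): stack = [5, 5], depth = 2
Step 5 ('push 14'): stack = [5, 5, 14], depth = 3
Step 6 ('gt'): stack = [5, 0], depth = 2
Step 7 ('rot'): needs 3 value(s) but depth is 2 — STACK UNDERFLOW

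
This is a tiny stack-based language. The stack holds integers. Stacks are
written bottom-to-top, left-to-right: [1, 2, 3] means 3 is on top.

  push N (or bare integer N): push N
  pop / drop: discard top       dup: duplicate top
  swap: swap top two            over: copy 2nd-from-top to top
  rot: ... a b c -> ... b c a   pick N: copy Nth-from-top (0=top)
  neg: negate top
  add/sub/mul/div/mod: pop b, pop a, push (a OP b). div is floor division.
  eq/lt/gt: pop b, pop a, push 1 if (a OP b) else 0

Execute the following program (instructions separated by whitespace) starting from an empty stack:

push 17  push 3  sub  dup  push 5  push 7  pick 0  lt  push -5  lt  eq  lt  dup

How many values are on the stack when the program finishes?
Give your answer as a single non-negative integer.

Answer: 3

Derivation:
After 'push 17': stack = [17] (depth 1)
After 'push 3': stack = [17, 3] (depth 2)
After 'sub': stack = [14] (depth 1)
After 'dup': stack = [14, 14] (depth 2)
After 'push 5': stack = [14, 14, 5] (depth 3)
After 'push 7': stack = [14, 14, 5, 7] (depth 4)
After 'pick 0': stack = [14, 14, 5, 7, 7] (depth 5)
After 'lt': stack = [14, 14, 5, 0] (depth 4)
After 'push -5': stack = [14, 14, 5, 0, -5] (depth 5)
After 'lt': stack = [14, 14, 5, 0] (depth 4)
After 'eq': stack = [14, 14, 0] (depth 3)
After 'lt': stack = [14, 0] (depth 2)
After 'dup': stack = [14, 0, 0] (depth 3)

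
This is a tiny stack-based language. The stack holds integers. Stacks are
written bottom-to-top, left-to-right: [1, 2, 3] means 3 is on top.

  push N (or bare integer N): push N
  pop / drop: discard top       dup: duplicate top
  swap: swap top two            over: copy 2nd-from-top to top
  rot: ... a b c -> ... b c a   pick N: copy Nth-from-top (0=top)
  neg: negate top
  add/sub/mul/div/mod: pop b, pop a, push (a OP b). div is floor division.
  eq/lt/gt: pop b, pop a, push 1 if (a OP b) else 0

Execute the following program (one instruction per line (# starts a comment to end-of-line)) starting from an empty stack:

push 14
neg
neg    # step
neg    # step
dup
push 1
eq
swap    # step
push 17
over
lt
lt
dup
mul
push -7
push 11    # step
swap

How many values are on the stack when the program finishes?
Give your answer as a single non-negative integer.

Answer: 4

Derivation:
After 'push 14': stack = [14] (depth 1)
After 'neg': stack = [-14] (depth 1)
After 'neg': stack = [14] (depth 1)
After 'neg': stack = [-14] (depth 1)
After 'dup': stack = [-14, -14] (depth 2)
After 'push 1': stack = [-14, -14, 1] (depth 3)
After 'eq': stack = [-14, 0] (depth 2)
After 'swap': stack = [0, -14] (depth 2)
After 'push 17': stack = [0, -14, 17] (depth 3)
After 'over': stack = [0, -14, 17, -14] (depth 4)
After 'lt': stack = [0, -14, 0] (depth 3)
After 'lt': stack = [0, 1] (depth 2)
After 'dup': stack = [0, 1, 1] (depth 3)
After 'mul': stack = [0, 1] (depth 2)
After 'push -7': stack = [0, 1, -7] (depth 3)
After 'push 11': stack = [0, 1, -7, 11] (depth 4)
After 'swap': stack = [0, 1, 11, -7] (depth 4)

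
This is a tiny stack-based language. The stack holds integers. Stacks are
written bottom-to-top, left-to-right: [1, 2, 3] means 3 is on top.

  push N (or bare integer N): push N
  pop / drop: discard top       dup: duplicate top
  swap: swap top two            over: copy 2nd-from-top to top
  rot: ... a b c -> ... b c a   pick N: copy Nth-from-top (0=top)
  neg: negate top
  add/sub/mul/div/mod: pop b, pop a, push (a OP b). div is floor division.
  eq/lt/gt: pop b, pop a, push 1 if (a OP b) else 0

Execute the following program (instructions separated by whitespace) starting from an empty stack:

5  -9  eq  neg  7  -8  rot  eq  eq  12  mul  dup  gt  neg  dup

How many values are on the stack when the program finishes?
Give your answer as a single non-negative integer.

Answer: 2

Derivation:
After 'push 5': stack = [5] (depth 1)
After 'push -9': stack = [5, -9] (depth 2)
After 'eq': stack = [0] (depth 1)
After 'neg': stack = [0] (depth 1)
After 'push 7': stack = [0, 7] (depth 2)
After 'push -8': stack = [0, 7, -8] (depth 3)
After 'rot': stack = [7, -8, 0] (depth 3)
After 'eq': stack = [7, 0] (depth 2)
After 'eq': stack = [0] (depth 1)
After 'push 12': stack = [0, 12] (depth 2)
After 'mul': stack = [0] (depth 1)
After 'dup': stack = [0, 0] (depth 2)
After 'gt': stack = [0] (depth 1)
After 'neg': stack = [0] (depth 1)
After 'dup': stack = [0, 0] (depth 2)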